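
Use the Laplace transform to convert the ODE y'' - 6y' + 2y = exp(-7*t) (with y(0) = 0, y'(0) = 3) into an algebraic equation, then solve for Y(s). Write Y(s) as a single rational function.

Y(s) = (3*s + 22)/(s^3 + s^2 - 40*s + 14)

Transform both sides with L{·}.
The derivative rules (L{y''} = s^2 Y - s·y(0) - y'(0) and L{y'} = sY - y(0), with y(0) = 0, y'(0) = 3) turn the left side into (s^2 - 6*s + 2)Y - (3).
The right side is L{exp(-7*t)} = 1/(s + 7).
So (s^2 - 6*s + 2)Y = 1/(s + 7) + (3).
Divide through and combine into a single rational function.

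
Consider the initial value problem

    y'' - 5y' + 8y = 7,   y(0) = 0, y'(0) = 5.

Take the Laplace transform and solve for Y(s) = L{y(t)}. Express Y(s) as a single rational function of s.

Y(s) = (5*s + 7)/(s^3 - 5*s^2 + 8*s)

Take the Laplace transform of both sides.
Using L{y''} = s^2 Y - s·y(0) - y'(0) and L{y'} = sY - y(0), with y(0) = 0, y'(0) = 5, the left side becomes (s^2 - 5*s + 8)Y - (5).
The right side is L{7} = 7/s.
So (s^2 - 5*s + 8)Y = 7/s + (5).
Isolate Y and clear denominators.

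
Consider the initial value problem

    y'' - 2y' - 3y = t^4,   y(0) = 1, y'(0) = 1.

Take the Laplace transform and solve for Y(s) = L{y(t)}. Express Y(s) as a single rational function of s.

Y(s) = (s^6 - s^5 + 24)/(s^7 - 2*s^6 - 3*s^5)

Laplace-transform each side.
Using L{y''} = s^2 Y - s·y(0) - y'(0) and L{y'} = sY - y(0), with y(0) = 1, y'(0) = 1, the left side becomes (s^2 - 2*s - 3)Y - (s - 1).
The right side is L{t^4} = 24/s^5.
So (s^2 - 2*s - 3)Y = 24/s^5 + (s - 1).
Divide through and combine into a single rational function.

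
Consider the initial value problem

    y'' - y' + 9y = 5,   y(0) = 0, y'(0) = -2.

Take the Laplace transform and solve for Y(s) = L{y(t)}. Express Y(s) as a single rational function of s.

Transform both sides with L{·}.
The derivative rules (L{y''} = s^2 Y - s·y(0) - y'(0) and L{y'} = sY - y(0), with y(0) = 0, y'(0) = -2) turn the left side into (s^2 - s + 9)Y - (-2).
The right side is L{5} = 5/s.
So (s^2 - s + 9)Y = 5/s + (-2).
Solve for Y(s) and write it as one ratio of polynomials.

Y(s) = (-2*s + 5)/(s^3 - s^2 + 9*s)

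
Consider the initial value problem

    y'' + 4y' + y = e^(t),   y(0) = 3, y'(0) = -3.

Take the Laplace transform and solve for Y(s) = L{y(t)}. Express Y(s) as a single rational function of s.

Transform both sides with L{·}.
The derivative rules (L{y''} = s^2 Y - s·y(0) - y'(0) and L{y'} = sY - y(0), with y(0) = 3, y'(0) = -3) turn the left side into (s^2 + 4*s + 1)Y - (3*s + 9).
The right side is L{e^(t)} = 1/(s - 1).
So (s^2 + 4*s + 1)Y = 1/(s - 1) + (3*s + 9).
Isolate Y and clear denominators.

Y(s) = (3*s^2 + 6*s - 8)/(s^3 + 3*s^2 - 3*s - 1)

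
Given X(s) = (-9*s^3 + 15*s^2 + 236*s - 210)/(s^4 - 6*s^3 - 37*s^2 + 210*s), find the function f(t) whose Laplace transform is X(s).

f(t) = -5*exp(7*t) - 2*exp(5*t) - 1 - exp(-6*t)

Factor the denominator: s^4 - 6*s^3 - 37*s^2 + 210*s = s*(s - 7)*(s - 5)*(s + 6).
Partial fraction decomposition gives [-2/(s - 5)] + [-5/(s - 7)] + [-1/(s + 6)] + [-1/s].
Invert each term: -2/(s - 5) ↔ -2e^(5t); -5/(s - 7) ↔ -5e^(7t); -1/(s + 6) ↔ -e^(-6t); -1/(s - 0) ↔ -e^(0t).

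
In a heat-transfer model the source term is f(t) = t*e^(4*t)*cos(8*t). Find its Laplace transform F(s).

F(s) = (s - 12)*(s + 4)/(s^2 - 8*s + 80)^2

L{cos(8t)} = s/(s^2 + 64).
Multiplying by e^(4t) shifts s → s - 4, so L{e^(4*t)*cos(8*t)} = (s - 4)/((s - 4)^2 + 64).
Then apply L{t·g(t)} = -d/ds[G(s)] with G(s) = (s - 4)/((s - 4)^2 + 64):
differentiating 1 time and applying the sign gives (s - 12)*(s + 4)/(s^2 - 8*s + 80)^2.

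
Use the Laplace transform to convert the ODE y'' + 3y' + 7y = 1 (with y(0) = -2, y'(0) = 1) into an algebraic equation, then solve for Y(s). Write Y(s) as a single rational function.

Transform both sides with L{·}.
With L{y''} = s^2 Y - s·y(0) - y'(0) and L{y'} = sY - y(0), with y(0) = -2, y'(0) = 1: the LHS transforms to (s^2 + 3*s + 7)Y - (-2*s - 5).
The right side is L{1} = 1/s.
So (s^2 + 3*s + 7)Y = 1/s + (-2*s - 5).
Solve for Y(s) and write it as one ratio of polynomials.

Y(s) = (-2*s^2 - 5*s + 1)/(s^3 + 3*s^2 + 7*s)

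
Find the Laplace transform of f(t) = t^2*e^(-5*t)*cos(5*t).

2*(s + 5)*(s^2 + 10*s - 50)/(s^2 + 10*s + 50)^3

L{cos(5t)} = s/(s^2 + 25).
Multiplying by e^(-5t) shifts s → s + 5, so L{e^(-5*t)*cos(5*t)} = (s + 5)/((s + 5)^2 + 25).
Then apply L{t^2·g(t)} = (-1)^2 d^2/ds^2[H(s)] with H(s) = (s + 5)/((s + 5)^2 + 25):
differentiating 2 times and applying the sign gives 2*(s + 5)*(s^2 + 10*s - 50)/(s^2 + 10*s + 50)^3.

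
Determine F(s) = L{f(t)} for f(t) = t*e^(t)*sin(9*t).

F(s) = 18*(s - 1)/(s^2 - 2*s + 82)^2

L{sin(9t)} = 9/(s^2 + 81).
Multiplying by e^(t) shifts s → s - 1, so L{e^(t)*sin(9*t)} = 9/((s - 1)^2 + 81).
Then apply L{t·g(t)} = -d/ds[G(s)] with G(s) = 9/((s - 1)^2 + 81):
differentiating 1 time and applying the sign gives 18*(s - 1)/(s^2 - 2*s + 82)^2.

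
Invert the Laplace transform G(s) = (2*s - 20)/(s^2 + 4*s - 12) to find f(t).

f(t) = -2*exp(2*t) + 4*exp(-6*t)

Factor the denominator: s^2 + 4*s - 12 = (s - 2)*(s + 6).
Partial fraction decomposition gives [4/(s + 6)] + [-2/(s - 2)].
Invert each term: 4/(s + 6) ↔ 4e^(-6t); -2/(s - 2) ↔ -2e^(2t).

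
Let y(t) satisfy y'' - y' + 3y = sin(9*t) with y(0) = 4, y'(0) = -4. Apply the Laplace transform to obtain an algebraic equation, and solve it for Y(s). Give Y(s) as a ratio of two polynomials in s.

Y(s) = (4*s^3 - 8*s^2 + 324*s - 639)/(s^4 - s^3 + 84*s^2 - 81*s + 243)

Apply the Laplace transform to the equation.
With L{y''} = s^2 Y - s·y(0) - y'(0) and L{y'} = sY - y(0), with y(0) = 4, y'(0) = -4: the LHS transforms to (s^2 - s + 3)Y - (4*s - 8).
The right side is L{sin(9*t)} = 9/(s^2 + 81).
So (s^2 - s + 3)Y = 9/(s^2 + 81) + (4*s - 8).
Isolate Y and clear denominators.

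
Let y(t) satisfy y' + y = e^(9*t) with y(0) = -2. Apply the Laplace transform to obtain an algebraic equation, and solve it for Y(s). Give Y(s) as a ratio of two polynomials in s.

Y(s) = (-2*s + 19)/(s^2 - 8*s - 9)

Transform both sides with L{·}.
Using L{y'} = sY - y(0) = sY - (-2), the left side becomes (s + 1)Y - (-2).
The right side is L{e^(9*t)} = 1/(s - 9).
So (s + 1)Y = 1/(s - 9) + (-2).
Isolate Y and clear denominators.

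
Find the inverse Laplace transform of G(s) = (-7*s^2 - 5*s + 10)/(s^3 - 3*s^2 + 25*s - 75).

Factor the denominator: s^3 - 3*s^2 + 25*s - 75 = (s - 3)*(s^2 + 25).
Partial fraction decomposition gives [-2/(s - 3)] + [-5*s/(s^2 + 25)] + [-20/(s^2 + 25)].
Invert each term: -2/(s - 3) ↔ -2e^(3t); -5·s/(s^2 + 25) ↔ -5cos(5t); -4·5/(s^2 + 25) ↔ -4sin(5t).

-2*exp(3*t) - 4*sin(5*t) - 5*cos(5*t)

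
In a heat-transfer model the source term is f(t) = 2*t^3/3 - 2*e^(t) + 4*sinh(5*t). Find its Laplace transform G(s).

By linearity of the Laplace transform, transform each term separately.
(-2)·[L{e^(t)} = 1/(s - 1)]; (4)·[L{sinh(5t)} = 5/(s^2 - 25)]; (2/3)·[L{t^3} = 3!/s^4 = 6/s^4].

G(s) = 20/(s^2 - 25) - 2/(s - 1) + 4/s^4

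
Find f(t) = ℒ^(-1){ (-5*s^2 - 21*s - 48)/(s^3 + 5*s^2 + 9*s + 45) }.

Factor the denominator: s^3 + 5*s^2 + 9*s + 45 = (s + 5)*(s^2 + 9).
Partial fraction decomposition gives [-2/(s + 5)] + [-3*s/(s^2 + 9)] + [-6/(s^2 + 9)].
Invert each term: -2/(s + 5) ↔ -2e^(-5t); -3·s/(s^2 + 9) ↔ -3cos(3t); -2·3/(s^2 + 9) ↔ -2sin(3t).

f(t) = -2*sin(3*t) - 3*cos(3*t) - 2*exp(-5*t)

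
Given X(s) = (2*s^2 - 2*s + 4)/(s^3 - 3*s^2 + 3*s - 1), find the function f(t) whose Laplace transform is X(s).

f(t) = 2*t^2*exp(t) + 2*t*exp(t) + 2*exp(t)

Factor the denominator: s^3 - 3*s^2 + 3*s - 1 = (s - 1)^3.
Partial fraction decomposition gives [2/(s - 1)] + [2/(s - 1)^2] + [4/(s - 1)^3].
Invert each term: 2/(s - 1) ↔ 2e^(t); 2/(s - 1)^2 ↔ 2t·e^(t); 4/(s - 1)^3 ↔ (2)t^2·e^(t).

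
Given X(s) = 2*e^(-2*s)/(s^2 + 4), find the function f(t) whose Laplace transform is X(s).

f(t) = Heaviside(t - 2)*(sin(2*t - 4))

The factor e^(-2s) signals a time shift by c = 2 (second shifting theorem).
L{sin(2t)} = 2/(s^2 + 4), so L^-1{2/(s^2 + 4)} = sin(2*t).
Hence the inverse is u(t - 2) times that function evaluated at t - 2.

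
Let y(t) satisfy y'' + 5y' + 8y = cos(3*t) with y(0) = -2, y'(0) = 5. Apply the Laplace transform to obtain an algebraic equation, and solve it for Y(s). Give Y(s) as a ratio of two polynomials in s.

Y(s) = (-2*s^3 - 5*s^2 - 17*s - 45)/(s^4 + 5*s^3 + 17*s^2 + 45*s + 72)

Apply the Laplace transform to the equation.
With L{y''} = s^2 Y - s·y(0) - y'(0) and L{y'} = sY - y(0), with y(0) = -2, y'(0) = 5: the LHS transforms to (s^2 + 5*s + 8)Y - (-2*s - 5).
The right side is L{cos(3*t)} = s/(s^2 + 9).
So (s^2 + 5*s + 8)Y = s/(s^2 + 9) + (-2*s - 5).
Isolate Y and clear denominators.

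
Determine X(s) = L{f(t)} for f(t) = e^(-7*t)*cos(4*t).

L{cos(4t)} = s/(s^2 + 16).
By the first shifting theorem, multiplying by e^(-7t) replaces s with s + 7.

X(s) = (s + 7)/((s + 7)^2 + 16)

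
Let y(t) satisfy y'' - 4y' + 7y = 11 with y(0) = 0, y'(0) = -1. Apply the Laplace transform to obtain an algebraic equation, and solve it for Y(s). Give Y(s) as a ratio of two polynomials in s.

Y(s) = (-s + 11)/(s^3 - 4*s^2 + 7*s)

Take the Laplace transform of both sides.
The derivative rules (L{y''} = s^2 Y - s·y(0) - y'(0) and L{y'} = sY - y(0), with y(0) = 0, y'(0) = -1) turn the left side into (s^2 - 4*s + 7)Y - (-1).
The right side is L{11} = 11/s.
So (s^2 - 4*s + 7)Y = 11/s + (-1).
Isolate Y and clear denominators.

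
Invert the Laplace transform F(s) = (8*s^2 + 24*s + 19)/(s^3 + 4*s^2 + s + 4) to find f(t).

f(t) = 4*sin(t) + 5*cos(t) + 3*exp(-4*t)

Factor the denominator: s^3 + 4*s^2 + s + 4 = (s + 4)*(s^2 + 1).
Partial fraction decomposition gives [3/(s + 4)] + [5*s/(s^2 + 1)] + [4/(s^2 + 1)].
Invert each term: 3/(s + 4) ↔ 3e^(-4t); 5·s/(s^2 + 1) ↔ 5cos(t); 4·1/(s^2 + 1) ↔ 4sin(t).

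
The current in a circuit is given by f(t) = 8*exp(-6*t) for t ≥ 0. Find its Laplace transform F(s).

F(s) = 8/(s + 6)

L{8} = 8/s.
By the first shifting theorem, multiplying by e^(-6t) replaces s with s + 6.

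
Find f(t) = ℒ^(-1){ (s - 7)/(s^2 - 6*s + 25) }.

f(t) = -exp(3*t)*sin(4*t) + exp(3*t)*cos(4*t)

Complete the square in the denominator: s^2 - 6*s + 25 = (s - 3)^2 + 4^2.
Split the numerator to match: s - 7 = 1·(s - 3) - 1·4.
Invert each term: 1·(s - 3)/((s - 3)^2 + 16) ↔ e^(3t)cos(4t); -1·4/((s - 3)^2 + 16) ↔ -e^(3t)sin(4t).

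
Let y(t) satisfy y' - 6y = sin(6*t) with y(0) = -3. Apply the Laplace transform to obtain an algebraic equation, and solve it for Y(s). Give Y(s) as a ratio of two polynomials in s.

Y(s) = (-3*s^2 - 102)/(s^3 - 6*s^2 + 36*s - 216)

Take the Laplace transform of both sides.
With L{y'} = sY - y(0) = sY - (-3): the LHS transforms to (s - 6)Y - (-3).
The right side is L{sin(6*t)} = 6/(s^2 + 36).
So (s - 6)Y = 6/(s^2 + 36) + (-3).
Solve for Y(s) and write it as one ratio of polynomials.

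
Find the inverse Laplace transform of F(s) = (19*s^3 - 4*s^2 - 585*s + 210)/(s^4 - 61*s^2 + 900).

Factor the denominator: s^4 - 61*s^2 + 900 = (s - 6)*(s - 5)*(s + 5)*(s + 6).
Partial fraction decomposition gives [6/(s + 5)] + [4/(s + 6)] + [4/(s - 5)] + [5/(s - 6)].
Invert each term: 6/(s + 5) ↔ 6e^(-5t); 4/(s + 6) ↔ 4e^(-6t); 4/(s - 5) ↔ 4e^(5t); 5/(s - 6) ↔ 5e^(6t).

5*exp(6*t) + 4*exp(5*t) + 6*exp(-5*t) + 4*exp(-6*t)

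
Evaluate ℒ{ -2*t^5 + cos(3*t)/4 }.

s/(4*(s^2 + 9)) - 240/s^6

The transform is linear, so treat each term independently.
(-2)·[L{t^5} = 5!/s^6 = 120/s^6]; (1/4)·[L{cos(3t)} = s/(s^2 + 9)].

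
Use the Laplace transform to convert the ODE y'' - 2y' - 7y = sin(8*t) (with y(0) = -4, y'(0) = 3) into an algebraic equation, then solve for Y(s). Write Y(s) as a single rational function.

Y(s) = (-4*s^3 + 11*s^2 - 256*s + 712)/(s^4 - 2*s^3 + 57*s^2 - 128*s - 448)

Transform both sides with L{·}.
With L{y''} = s^2 Y - s·y(0) - y'(0) and L{y'} = sY - y(0), with y(0) = -4, y'(0) = 3: the LHS transforms to (s^2 - 2*s - 7)Y - (-4*s + 11).
The right side is L{sin(8*t)} = 8/(s^2 + 64).
So (s^2 - 2*s - 7)Y = 8/(s^2 + 64) + (-4*s + 11).
Solve for Y(s) and write it as one ratio of polynomials.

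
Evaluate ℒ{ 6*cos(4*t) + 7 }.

6*s/(s^2 + 16) + 7/s

By linearity of the Laplace transform, transform each term separately.
L{7} = 7/s; (6)·[L{cos(4t)} = s/(s^2 + 16)].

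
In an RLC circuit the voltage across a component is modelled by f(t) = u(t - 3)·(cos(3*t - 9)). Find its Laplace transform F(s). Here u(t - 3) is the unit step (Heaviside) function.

F(s) = s*exp(-3*s)/(s^2 + 9)

By the second shifting theorem, L{u(t - c)·g(t - c)} = e^(-cs)·G(s) with c = 3 and G(s) = L{g(t)}.
L{cos(3t)} = s/(s^2 + 9).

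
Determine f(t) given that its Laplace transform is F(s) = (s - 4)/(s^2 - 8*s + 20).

f(t) = exp(4*t)*cos(2*t)

Rewrite the denominator: s^2 - 8*s + 20 = (s - 4)^2 + 4.
The form in (s - 4) signals a first-shifting-theorem factor e^(4t).
Since L{cos(2t)} = s/(s^2 + 4), the inverse is e^(4*t)*cos(2*t).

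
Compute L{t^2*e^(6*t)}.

2/(s - 6)^3

L{e^(6t)} = 1/(s - 6).
Then apply L{t^2·g(t)} = (-1)^2 d^2/ds^2[G(s)] with G(s) = 1/(s - 6):
differentiating 2 times and applying the sign gives 2/(s - 6)^3.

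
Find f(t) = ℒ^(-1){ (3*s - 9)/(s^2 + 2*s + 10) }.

f(t) = -4*exp(-t)*sin(3*t) + 3*exp(-t)*cos(3*t)

Complete the square in the denominator: s^2 + 2*s + 10 = (s + 1)^2 + 3^2.
Split the numerator to match: 3*s - 9 = 3·(s + 1) - 4·3.
Invert each term: 3·(s + 1)/((s + 1)^2 + 9) ↔ 3e^(-t)cos(3t); -4·3/((s + 1)^2 + 9) ↔ -4e^(-t)sin(3t).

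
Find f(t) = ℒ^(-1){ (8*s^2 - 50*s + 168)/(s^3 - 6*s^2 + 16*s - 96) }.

f(t) = 3*exp(6*t) - 5*sin(4*t) + 5*cos(4*t)

Factor the denominator: s^3 - 6*s^2 + 16*s - 96 = (s - 6)*(s^2 + 16).
Partial fraction decomposition gives [3/(s - 6)] + [5*s/(s^2 + 16)] + [-20/(s^2 + 16)].
Invert each term: 3/(s - 6) ↔ 3e^(6t); 5·s/(s^2 + 16) ↔ 5cos(4t); -5·4/(s^2 + 16) ↔ -5sin(4t).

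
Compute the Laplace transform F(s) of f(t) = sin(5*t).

L{sin(5t)} = 5/(s^2 + 25).

F(s) = 5/(s^2 + 25)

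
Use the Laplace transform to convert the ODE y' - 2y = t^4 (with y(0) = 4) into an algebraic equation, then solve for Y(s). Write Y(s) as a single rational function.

Apply the Laplace transform to the equation.
Using L{y'} = sY - y(0) = sY - 4, the left side becomes (s - 2)Y - (4).
The right side is L{t^4} = 24/s^5.
So (s - 2)Y = 24/s^5 + (4).
Isolate Y and clear denominators.

Y(s) = (4*s^5 + 24)/(s^6 - 2*s^5)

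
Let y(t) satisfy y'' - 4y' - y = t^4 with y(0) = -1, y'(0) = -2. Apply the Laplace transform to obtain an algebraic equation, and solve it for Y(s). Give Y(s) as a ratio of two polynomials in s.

Y(s) = (-s^6 + 2*s^5 + 24)/(s^7 - 4*s^6 - s^5)

Apply the Laplace transform to the equation.
The derivative rules (L{y''} = s^2 Y - s·y(0) - y'(0) and L{y'} = sY - y(0), with y(0) = -1, y'(0) = -2) turn the left side into (s^2 - 4*s - 1)Y - (-s + 2).
The right side is L{t^4} = 24/s^5.
So (s^2 - 4*s - 1)Y = 24/s^5 + (-s + 2).
Solve for Y(s) and write it as one ratio of polynomials.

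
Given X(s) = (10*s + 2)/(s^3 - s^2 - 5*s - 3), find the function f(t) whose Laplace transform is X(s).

Factor the denominator: s^3 - s^2 - 5*s - 3 = (s - 3)*(s + 1)^2.
Partial fraction decomposition gives [-2/(s + 1)] + [2/(s + 1)^2] + [2/(s - 3)].
Invert each term: -2/(s + 1) ↔ -2e^(-t); 2/(s + 1)^2 ↔ 2t·e^(-t); 2/(s - 3) ↔ 2e^(3t).

f(t) = 2*t*exp(-t) + 2*exp(3*t) - 2*exp(-t)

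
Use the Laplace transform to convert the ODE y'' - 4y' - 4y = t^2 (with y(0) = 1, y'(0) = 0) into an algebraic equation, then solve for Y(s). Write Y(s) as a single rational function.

Apply the Laplace transform to the equation.
Using L{y''} = s^2 Y - s·y(0) - y'(0) and L{y'} = sY - y(0), with y(0) = 1, y'(0) = 0, the left side becomes (s^2 - 4*s - 4)Y - (s - 4).
The right side is L{t^2} = 2/s^3.
So (s^2 - 4*s - 4)Y = 2/s^3 + (s - 4).
Divide through and combine into a single rational function.

Y(s) = (s^4 - 4*s^3 + 2)/(s^5 - 4*s^4 - 4*s^3)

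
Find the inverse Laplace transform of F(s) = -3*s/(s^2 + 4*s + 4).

6*t*exp(-2*t) - 3*exp(-2*t)

Factor the denominator: s^2 + 4*s + 4 = (s + 2)^2.
Partial fraction decomposition gives [-3/(s + 2)] + [6/(s + 2)^2].
Invert each term: -3/(s + 2) ↔ -3e^(-2t); 6/(s + 2)^2 ↔ 6t·e^(-2t).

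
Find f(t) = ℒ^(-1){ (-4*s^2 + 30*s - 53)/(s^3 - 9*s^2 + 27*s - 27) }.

f(t) = t^2*exp(3*t)/2 + 6*t*exp(3*t) - 4*exp(3*t)

Factor the denominator: s^3 - 9*s^2 + 27*s - 27 = (s - 3)^3.
Partial fraction decomposition gives [-4/(s - 3)] + [6/(s - 3)^2] + [(s - 3)^(-3)].
Invert each term: -4/(s - 3) ↔ -4e^(3t); 6/(s - 3)^2 ↔ 6t·e^(3t); 1/(s - 3)^3 ↔ (1/2)t^2·e^(3t).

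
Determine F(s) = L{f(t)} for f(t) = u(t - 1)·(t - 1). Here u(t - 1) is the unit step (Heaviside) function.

F(s) = exp(-s)/s^2

By the second shifting theorem, L{u(t - c)·g(t - c)} = e^(-cs)·G(s) with c = 1 and G(s) = L{g(t)}.
L{t} = 1!/s^2 = 1/s^2.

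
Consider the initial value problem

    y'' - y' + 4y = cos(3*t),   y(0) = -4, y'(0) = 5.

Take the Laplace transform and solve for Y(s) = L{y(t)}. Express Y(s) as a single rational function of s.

Y(s) = (-4*s^3 + 9*s^2 - 35*s + 81)/(s^4 - s^3 + 13*s^2 - 9*s + 36)

Apply the Laplace transform to the equation.
With L{y''} = s^2 Y - s·y(0) - y'(0) and L{y'} = sY - y(0), with y(0) = -4, y'(0) = 5: the LHS transforms to (s^2 - s + 4)Y - (-4*s + 9).
The right side is L{cos(3*t)} = s/(s^2 + 9).
So (s^2 - s + 4)Y = s/(s^2 + 9) + (-4*s + 9).
Solve for Y(s) and write it as one ratio of polynomials.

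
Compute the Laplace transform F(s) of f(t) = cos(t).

F(s) = s/(s^2 + 1)

L{cos(t)} = s/(s^2 + 1).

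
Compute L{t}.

s^(-2)

L{t} = 1!/s^2 = 1/s^2.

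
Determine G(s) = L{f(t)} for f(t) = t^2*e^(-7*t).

L{e^(-7t)} = 1/(s + 7).
Then apply L{t^2·g(t)} = (-1)^2 d^2/ds^2[H(s)] with H(s) = 1/(s + 7):
differentiating 2 times and applying the sign gives 2/(s + 7)^3.

G(s) = 2/(s + 7)^3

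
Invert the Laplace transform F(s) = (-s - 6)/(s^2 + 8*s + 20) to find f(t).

f(t) = -exp(-4*t)*sin(2*t) - exp(-4*t)*cos(2*t)

Complete the square in the denominator: s^2 + 8*s + 20 = (s + 4)^2 + 2^2.
Split the numerator to match: -s - 6 = -1·(s + 4) - 1·2.
Invert each term: -1·(s + 4)/((s + 4)^2 + 4) ↔ -e^(-4t)cos(2t); -1·2/((s + 4)^2 + 4) ↔ -e^(-4t)sin(2t).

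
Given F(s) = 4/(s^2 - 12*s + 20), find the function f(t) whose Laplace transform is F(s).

f(t) = exp(6*t)*sinh(4*t)

Rewrite the denominator: s^2 - 12*s + 20 = (s - 6)^2 - 16.
The form in (s - 6) signals a first-shifting-theorem factor e^(6t).
Since L{sinh(4t)} = 4/(s^2 - 16), the inverse is e^(6*t)*sinh(4*t).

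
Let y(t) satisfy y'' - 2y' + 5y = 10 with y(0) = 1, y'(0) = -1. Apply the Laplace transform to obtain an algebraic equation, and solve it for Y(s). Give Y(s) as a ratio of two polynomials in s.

Y(s) = (s^2 - 3*s + 10)/(s^3 - 2*s^2 + 5*s)

Transform both sides with L{·}.
With L{y''} = s^2 Y - s·y(0) - y'(0) and L{y'} = sY - y(0), with y(0) = 1, y'(0) = -1: the LHS transforms to (s^2 - 2*s + 5)Y - (s - 3).
The right side is L{10} = 10/s.
So (s^2 - 2*s + 5)Y = 10/s + (s - 3).
Divide through and combine into a single rational function.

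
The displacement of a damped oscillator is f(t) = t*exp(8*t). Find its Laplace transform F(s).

L{e^(8t)} = 1/(s - 8).
Then apply L{t·g(t)} = -d/ds[G(s)] with G(s) = 1/(s - 8):
differentiating 1 time and applying the sign gives (s - 8)^(-2).

F(s) = (s - 8)^(-2)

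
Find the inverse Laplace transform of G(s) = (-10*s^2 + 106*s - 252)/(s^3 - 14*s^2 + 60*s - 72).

Factor the denominator: s^3 - 14*s^2 + 60*s - 72 = (s - 6)^2*(s - 2).
Partial fraction decomposition gives [-5/(s - 6)] + [6/(s - 6)^2] + [-5/(s - 2)].
Invert each term: -5/(s - 6) ↔ -5e^(6t); 6/(s - 6)^2 ↔ 6t·e^(6t); -5/(s - 2) ↔ -5e^(2t).

6*t*exp(6*t) - 5*exp(6*t) - 5*exp(2*t)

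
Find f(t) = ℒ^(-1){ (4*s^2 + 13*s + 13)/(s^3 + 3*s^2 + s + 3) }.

f(t) = 4*sin(t) + 3*cos(t) + exp(-3*t)

Factor the denominator: s^3 + 3*s^2 + s + 3 = (s + 3)*(s^2 + 1).
Partial fraction decomposition gives [1/(s + 3)] + [3*s/(s^2 + 1)] + [4/(s^2 + 1)].
Invert each term: 1/(s + 3) ↔ e^(-3t); 3·s/(s^2 + 1) ↔ 3cos(t); 4·1/(s^2 + 1) ↔ 4sin(t).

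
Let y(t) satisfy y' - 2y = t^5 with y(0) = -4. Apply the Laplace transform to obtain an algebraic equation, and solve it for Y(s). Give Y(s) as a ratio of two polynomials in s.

Y(s) = (-4*s^6 + 120)/(s^7 - 2*s^6)

Laplace-transform each side.
Using L{y'} = sY - y(0) = sY - (-4), the left side becomes (s - 2)Y - (-4).
The right side is L{t^5} = 120/s^6.
So (s - 2)Y = 120/s^6 + (-4).
Divide through and combine into a single rational function.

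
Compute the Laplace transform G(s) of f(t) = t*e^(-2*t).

L{e^(-2t)} = 1/(s + 2).
Then apply L{t·g(t)} = -d/ds[H(s)] with H(s) = 1/(s + 2):
differentiating 1 time and applying the sign gives (s + 2)^(-2).

G(s) = (s + 2)^(-2)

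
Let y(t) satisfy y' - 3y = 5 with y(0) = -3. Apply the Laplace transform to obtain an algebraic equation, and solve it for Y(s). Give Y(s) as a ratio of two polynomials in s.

Y(s) = (-3*s + 5)/(s^2 - 3*s)

Transform both sides with L{·}.
Using L{y'} = sY - y(0) = sY - (-3), the left side becomes (s - 3)Y - (-3).
The right side is L{5} = 5/s.
So (s - 3)Y = 5/s + (-3).
Isolate Y and clear denominators.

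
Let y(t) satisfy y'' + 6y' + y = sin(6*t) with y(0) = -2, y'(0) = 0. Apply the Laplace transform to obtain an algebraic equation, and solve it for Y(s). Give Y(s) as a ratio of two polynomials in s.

Y(s) = (-2*s^3 - 12*s^2 - 72*s - 426)/(s^4 + 6*s^3 + 37*s^2 + 216*s + 36)

Take the Laplace transform of both sides.
Using L{y''} = s^2 Y - s·y(0) - y'(0) and L{y'} = sY - y(0), with y(0) = -2, y'(0) = 0, the left side becomes (s^2 + 6*s + 1)Y - (-2*s - 12).
The right side is L{sin(6*t)} = 6/(s^2 + 36).
So (s^2 + 6*s + 1)Y = 6/(s^2 + 36) + (-2*s - 12).
Isolate Y and clear denominators.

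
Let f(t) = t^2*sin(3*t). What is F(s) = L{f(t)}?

F(s) = 18*(s^2 - 3)/(s^2 + 9)^3

L{sin(3t)} = 3/(s^2 + 9).
Then apply L{t^2·g(t)} = (-1)^2 d^2/ds^2[G(s)] with G(s) = 3/(s^2 + 9):
differentiating 2 times and applying the sign gives 18*(s^2 - 3)/(s^2 + 9)^3.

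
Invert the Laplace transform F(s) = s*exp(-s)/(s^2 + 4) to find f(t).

The factor e^(-s) signals a time shift by c = 1 (second shifting theorem).
L{cos(2t)} = s/(s^2 + 4), so L^-1{s/(s^2 + 4)} = cos(2*t).
Hence the inverse is u(t - 1) times that function evaluated at t - 1.

f(t) = Heaviside(t - 1)*(cos(2*t - 2))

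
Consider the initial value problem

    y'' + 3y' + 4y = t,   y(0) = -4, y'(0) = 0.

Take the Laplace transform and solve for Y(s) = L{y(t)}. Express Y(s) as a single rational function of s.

Y(s) = (-4*s^3 - 12*s^2 + 1)/(s^4 + 3*s^3 + 4*s^2)

Transform both sides with L{·}.
Using L{y''} = s^2 Y - s·y(0) - y'(0) and L{y'} = sY - y(0), with y(0) = -4, y'(0) = 0, the left side becomes (s^2 + 3*s + 4)Y - (-4*s - 12).
The right side is L{t} = s^(-2).
So (s^2 + 3*s + 4)Y = s^(-2) + (-4*s - 12).
Solve for Y(s) and write it as one ratio of polynomials.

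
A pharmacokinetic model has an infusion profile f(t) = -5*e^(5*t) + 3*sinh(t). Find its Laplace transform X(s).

X(s) = 3/(s^2 - 1) - 5/(s - 5)

By linearity of the Laplace transform, transform each term separately.
(3)·[L{sinh(t)} = 1/(s^2 - 1)]; (-5)·[L{e^(5t)} = 1/(s - 5)].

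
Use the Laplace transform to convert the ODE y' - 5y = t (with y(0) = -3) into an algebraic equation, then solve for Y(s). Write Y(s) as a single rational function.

Take the Laplace transform of both sides.
Using L{y'} = sY - y(0) = sY - (-3), the left side becomes (s - 5)Y - (-3).
The right side is L{t} = s^(-2).
So (s - 5)Y = s^(-2) + (-3).
Isolate Y and clear denominators.

Y(s) = (-3*s^2 + 1)/(s^3 - 5*s^2)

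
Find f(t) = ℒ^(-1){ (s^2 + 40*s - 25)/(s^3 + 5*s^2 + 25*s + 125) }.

Factor the denominator: s^3 + 5*s^2 + 25*s + 125 = (s + 5)*(s^2 + 25).
Partial fraction decomposition gives [-4/(s + 5)] + [5*s/(s^2 + 25)] + [15/(s^2 + 25)].
Invert each term: -4/(s + 5) ↔ -4e^(-5t); 5·s/(s^2 + 25) ↔ 5cos(5t); 3·5/(s^2 + 25) ↔ 3sin(5t).

f(t) = 3*sin(5*t) + 5*cos(5*t) - 4*exp(-5*t)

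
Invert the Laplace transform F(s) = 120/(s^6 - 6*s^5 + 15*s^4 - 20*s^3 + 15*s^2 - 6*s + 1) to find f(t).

Rewrite the denominator: s^6 - 6*s^5 + 15*s^4 - 20*s^3 + 15*s^2 - 6*s + 1 = (s - 1)^6.
The form in (s - 1) signals a first-shifting-theorem factor e^(t).
Since L{t^5} = 5!/s^6 = 120/s^6, the inverse is t^5*e^(t).

f(t) = t^5*exp(t)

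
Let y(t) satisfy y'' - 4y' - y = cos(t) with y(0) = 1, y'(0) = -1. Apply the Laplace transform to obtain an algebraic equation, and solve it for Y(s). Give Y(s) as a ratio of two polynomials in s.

Transform both sides with L{·}.
The derivative rules (L{y''} = s^2 Y - s·y(0) - y'(0) and L{y'} = sY - y(0), with y(0) = 1, y'(0) = -1) turn the left side into (s^2 - 4*s - 1)Y - (s - 5).
The right side is L{cos(t)} = s/(s^2 + 1).
So (s^2 - 4*s - 1)Y = s/(s^2 + 1) + (s - 5).
Isolate Y and clear denominators.

Y(s) = (s^3 - 5*s^2 + 2*s - 5)/(s^4 - 4*s^3 - 4*s - 1)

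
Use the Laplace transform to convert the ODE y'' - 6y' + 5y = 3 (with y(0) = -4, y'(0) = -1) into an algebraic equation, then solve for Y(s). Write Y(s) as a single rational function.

Transform both sides with L{·}.
With L{y''} = s^2 Y - s·y(0) - y'(0) and L{y'} = sY - y(0), with y(0) = -4, y'(0) = -1: the LHS transforms to (s^2 - 6*s + 5)Y - (-4*s + 23).
The right side is L{3} = 3/s.
So (s^2 - 6*s + 5)Y = 3/s + (-4*s + 23).
Isolate Y and clear denominators.

Y(s) = (-4*s^2 + 23*s + 3)/(s^3 - 6*s^2 + 5*s)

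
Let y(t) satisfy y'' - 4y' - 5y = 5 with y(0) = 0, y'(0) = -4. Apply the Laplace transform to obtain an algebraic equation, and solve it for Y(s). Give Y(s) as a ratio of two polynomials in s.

Y(s) = (-4*s + 5)/(s^3 - 4*s^2 - 5*s)

Laplace-transform each side.
Using L{y''} = s^2 Y - s·y(0) - y'(0) and L{y'} = sY - y(0), with y(0) = 0, y'(0) = -4, the left side becomes (s^2 - 4*s - 5)Y - (-4).
The right side is L{5} = 5/s.
So (s^2 - 4*s - 5)Y = 5/s + (-4).
Solve for Y(s) and write it as one ratio of polynomials.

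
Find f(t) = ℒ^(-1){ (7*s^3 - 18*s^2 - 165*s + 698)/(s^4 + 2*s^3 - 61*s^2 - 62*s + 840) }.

f(t) = 2*exp(6*t) - exp(4*t) + exp(-5*t) + 5*exp(-7*t)

Factor the denominator: s^4 + 2*s^3 - 61*s^2 - 62*s + 840 = (s - 6)*(s - 4)*(s + 5)*(s + 7).
Partial fraction decomposition gives [-1/(s - 4)] + [2/(s - 6)] + [5/(s + 7)] + [1/(s + 5)].
Invert each term: -1/(s - 4) ↔ -e^(4t); 2/(s - 6) ↔ 2e^(6t); 5/(s + 7) ↔ 5e^(-7t); 1/(s + 5) ↔ e^(-5t).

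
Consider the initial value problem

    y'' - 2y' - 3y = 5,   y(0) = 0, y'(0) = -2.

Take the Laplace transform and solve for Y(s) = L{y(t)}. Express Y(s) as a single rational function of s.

Y(s) = (-2*s + 5)/(s^3 - 2*s^2 - 3*s)

Laplace-transform each side.
Using L{y''} = s^2 Y - s·y(0) - y'(0) and L{y'} = sY - y(0), with y(0) = 0, y'(0) = -2, the left side becomes (s^2 - 2*s - 3)Y - (-2).
The right side is L{5} = 5/s.
So (s^2 - 2*s - 3)Y = 5/s + (-2).
Isolate Y and clear denominators.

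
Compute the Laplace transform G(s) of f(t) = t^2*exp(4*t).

G(s) = 2/(s - 4)^3

L{e^(4t)} = 1/(s - 4).
Then apply L{t^2·g(t)} = (-1)^2 d^2/ds^2[H(s)] with H(s) = 1/(s - 4):
differentiating 2 times and applying the sign gives 2/(s - 4)^3.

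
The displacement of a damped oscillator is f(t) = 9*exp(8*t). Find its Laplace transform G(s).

L{9} = 9/s.
By the first shifting theorem, multiplying by e^(8t) replaces s with s - 8.

G(s) = 9/(s - 8)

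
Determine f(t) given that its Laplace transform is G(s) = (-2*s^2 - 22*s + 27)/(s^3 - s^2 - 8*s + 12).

Factor the denominator: s^3 - s^2 - 8*s + 12 = (s - 2)^2*(s + 3).
Partial fraction decomposition gives [-5/(s - 2)] + [-5/(s - 2)^2] + [3/(s + 3)].
Invert each term: -5/(s - 2) ↔ -5e^(2t); -5/(s - 2)^2 ↔ -5t·e^(2t); 3/(s + 3) ↔ 3e^(-3t).

f(t) = -5*t*exp(2*t) - 5*exp(2*t) + 3*exp(-3*t)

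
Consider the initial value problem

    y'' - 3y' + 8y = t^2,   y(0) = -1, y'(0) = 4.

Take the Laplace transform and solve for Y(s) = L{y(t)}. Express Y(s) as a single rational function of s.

Y(s) = (-s^4 + 7*s^3 + 2)/(s^5 - 3*s^4 + 8*s^3)

Transform both sides with L{·}.
Using L{y''} = s^2 Y - s·y(0) - y'(0) and L{y'} = sY - y(0), with y(0) = -1, y'(0) = 4, the left side becomes (s^2 - 3*s + 8)Y - (-s + 7).
The right side is L{t^2} = 2/s^3.
So (s^2 - 3*s + 8)Y = 2/s^3 + (-s + 7).
Solve for Y(s) and write it as one ratio of polynomials.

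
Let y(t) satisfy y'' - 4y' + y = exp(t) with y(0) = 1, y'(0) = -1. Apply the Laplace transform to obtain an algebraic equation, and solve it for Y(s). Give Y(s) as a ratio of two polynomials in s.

Y(s) = (s^2 - 6*s + 6)/(s^3 - 5*s^2 + 5*s - 1)

Laplace-transform each side.
With L{y''} = s^2 Y - s·y(0) - y'(0) and L{y'} = sY - y(0), with y(0) = 1, y'(0) = -1: the LHS transforms to (s^2 - 4*s + 1)Y - (s - 5).
The right side is L{exp(t)} = 1/(s - 1).
So (s^2 - 4*s + 1)Y = 1/(s - 1) + (s - 5).
Isolate Y and clear denominators.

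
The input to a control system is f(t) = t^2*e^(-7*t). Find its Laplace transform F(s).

L{e^(-7t)} = 1/(s + 7).
Then apply L{t^2·g(t)} = (-1)^2 d^2/ds^2[G(s)] with G(s) = 1/(s + 7):
differentiating 2 times and applying the sign gives 2/(s + 7)^3.

F(s) = 2/(s + 7)^3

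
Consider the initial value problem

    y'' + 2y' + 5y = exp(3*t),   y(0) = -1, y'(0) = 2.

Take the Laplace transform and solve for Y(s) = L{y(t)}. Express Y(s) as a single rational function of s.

Laplace-transform each side.
With L{y''} = s^2 Y - s·y(0) - y'(0) and L{y'} = sY - y(0), with y(0) = -1, y'(0) = 2: the LHS transforms to (s^2 + 2*s + 5)Y - (-s).
The right side is L{exp(3*t)} = 1/(s - 3).
So (s^2 + 2*s + 5)Y = 1/(s - 3) + (-s).
Isolate Y and clear denominators.

Y(s) = (-s^2 + 3*s + 1)/(s^3 - s^2 - s - 15)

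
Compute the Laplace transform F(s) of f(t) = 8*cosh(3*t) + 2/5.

F(s) = 8*s/(s^2 - 9) + 2/(5*s)

Apply the Laplace transform termwise.
L{2/5} = (2/5)/s; (8)·[L{cosh(3t)} = s/(s^2 - 9)].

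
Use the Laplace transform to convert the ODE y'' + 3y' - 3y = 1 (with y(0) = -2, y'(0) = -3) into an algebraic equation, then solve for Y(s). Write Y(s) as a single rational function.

Y(s) = (-2*s^2 - 9*s + 1)/(s^3 + 3*s^2 - 3*s)

Transform both sides with L{·}.
With L{y''} = s^2 Y - s·y(0) - y'(0) and L{y'} = sY - y(0), with y(0) = -2, y'(0) = -3: the LHS transforms to (s^2 + 3*s - 3)Y - (-2*s - 9).
The right side is L{1} = 1/s.
So (s^2 + 3*s - 3)Y = 1/s + (-2*s - 9).
Divide through and combine into a single rational function.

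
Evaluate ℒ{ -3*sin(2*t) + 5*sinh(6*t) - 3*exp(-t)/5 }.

-6/(s^2 + 4) + 30/(s^2 - 36) - 3/(5*(s + 1))

By linearity of the Laplace transform, transform each term separately.
(5)·[L{sinh(6t)} = 6/(s^2 - 36)]; (-3/5)·[L{e^(-t)} = 1/(s + 1)]; (-3)·[L{sin(2t)} = 2/(s^2 + 4)].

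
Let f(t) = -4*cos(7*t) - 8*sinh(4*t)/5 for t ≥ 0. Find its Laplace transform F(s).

F(s) = -4*s/(s^2 + 49) - 32/(5*(s^2 - 16))

The transform is linear, so treat each term independently.
(-8/5)·[L{sinh(4t)} = 4/(s^2 - 16)]; (-4)·[L{cos(7t)} = s/(s^2 + 49)].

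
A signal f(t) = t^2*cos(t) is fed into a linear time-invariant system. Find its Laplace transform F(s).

F(s) = 2*s*(s^2 - 3)/(s^2 + 1)^3

L{cos(t)} = s/(s^2 + 1).
Then apply L{t^2·g(t)} = (-1)^2 d^2/ds^2[G(s)] with G(s) = s/(s^2 + 1):
differentiating 2 times and applying the sign gives 2*s*(s^2 - 3)/(s^2 + 1)^3.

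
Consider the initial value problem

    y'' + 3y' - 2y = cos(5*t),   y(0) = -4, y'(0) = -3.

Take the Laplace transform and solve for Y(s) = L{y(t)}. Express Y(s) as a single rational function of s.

Y(s) = (-4*s^3 - 15*s^2 - 99*s - 375)/(s^4 + 3*s^3 + 23*s^2 + 75*s - 50)

Apply the Laplace transform to the equation.
The derivative rules (L{y''} = s^2 Y - s·y(0) - y'(0) and L{y'} = sY - y(0), with y(0) = -4, y'(0) = -3) turn the left side into (s^2 + 3*s - 2)Y - (-4*s - 15).
The right side is L{cos(5*t)} = s/(s^2 + 25).
So (s^2 + 3*s - 2)Y = s/(s^2 + 25) + (-4*s - 15).
Solve for Y(s) and write it as one ratio of polynomials.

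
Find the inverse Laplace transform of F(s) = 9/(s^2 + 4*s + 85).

Rewrite the denominator: s^2 + 4*s + 85 = (s + 2)^2 + 81.
The form in (s + 2) signals a first-shifting-theorem factor e^(-2t).
Since L{sin(9t)} = 9/(s^2 + 81), the inverse is e^(-2*t)*sin(9*t).

exp(-2*t)*sin(9*t)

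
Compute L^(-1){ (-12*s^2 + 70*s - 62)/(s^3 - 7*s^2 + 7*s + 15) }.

Factor the denominator: s^3 - 7*s^2 + 7*s + 15 = (s - 5)*(s - 3)*(s + 1).
Partial fraction decomposition gives [-6/(s + 1)] + [-5/(s - 3)] + [-1/(s - 5)].
Invert each term: -6/(s + 1) ↔ -6e^(-t); -5/(s - 3) ↔ -5e^(3t); -1/(s - 5) ↔ -e^(5t).

-exp(5*t) - 5*exp(3*t) - 6*exp(-t)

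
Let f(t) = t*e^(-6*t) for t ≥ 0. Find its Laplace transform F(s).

F(s) = (s + 6)^(-2)

L{e^(-6t)} = 1/(s + 6).
Then apply L{t·g(t)} = -d/ds[G(s)] with G(s) = 1/(s + 6):
differentiating 1 time and applying the sign gives (s + 6)^(-2).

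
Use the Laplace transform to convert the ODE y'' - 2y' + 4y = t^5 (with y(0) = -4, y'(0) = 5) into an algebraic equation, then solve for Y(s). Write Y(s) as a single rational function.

Y(s) = (-4*s^7 + 13*s^6 + 120)/(s^8 - 2*s^7 + 4*s^6)

Take the Laplace transform of both sides.
Using L{y''} = s^2 Y - s·y(0) - y'(0) and L{y'} = sY - y(0), with y(0) = -4, y'(0) = 5, the left side becomes (s^2 - 2*s + 4)Y - (-4*s + 13).
The right side is L{t^5} = 120/s^6.
So (s^2 - 2*s + 4)Y = 120/s^6 + (-4*s + 13).
Isolate Y and clear denominators.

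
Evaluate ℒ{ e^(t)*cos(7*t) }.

L{cos(7t)} = s/(s^2 + 49).
By the first shifting theorem, multiplying by e^(t) replaces s with s - 1.

(s - 1)/((s - 1)^2 + 49)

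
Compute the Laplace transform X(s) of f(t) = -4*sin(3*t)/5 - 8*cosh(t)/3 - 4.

X(s) = -8*s/(3*(s^2 - 1)) - 12/(5*(s^2 + 9)) - 4/s

The transform is linear, so treat each term independently.
(-4/5)·[L{sin(3t)} = 3/(s^2 + 9)]; L{-4} = -4/s; (-8/3)·[L{cosh(t)} = s/(s^2 - 1)].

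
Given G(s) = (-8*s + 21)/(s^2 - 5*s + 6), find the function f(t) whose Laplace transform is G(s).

Factor the denominator: s^2 - 5*s + 6 = (s - 3)*(s - 2).
Partial fraction decomposition gives [-5/(s - 2)] + [-3/(s - 3)].
Invert each term: -5/(s - 2) ↔ -5e^(2t); -3/(s - 3) ↔ -3e^(3t).

f(t) = -3*exp(3*t) - 5*exp(2*t)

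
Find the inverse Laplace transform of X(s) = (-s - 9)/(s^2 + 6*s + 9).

-6*t*exp(-3*t) - exp(-3*t)

Factor the denominator: s^2 + 6*s + 9 = (s + 3)^2.
Partial fraction decomposition gives [-1/(s + 3)] + [-6/(s + 3)^2].
Invert each term: -1/(s + 3) ↔ -e^(-3t); -6/(s + 3)^2 ↔ -6t·e^(-3t).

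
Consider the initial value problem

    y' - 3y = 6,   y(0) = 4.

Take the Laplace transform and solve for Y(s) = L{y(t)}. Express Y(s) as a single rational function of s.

Laplace-transform each side.
The derivative rules (L{y'} = sY - y(0) = sY - 4) turn the left side into (s - 3)Y - (4).
The right side is L{6} = 6/s.
So (s - 3)Y = 6/s + (4).
Divide through and combine into a single rational function.

Y(s) = (4*s + 6)/(s^2 - 3*s)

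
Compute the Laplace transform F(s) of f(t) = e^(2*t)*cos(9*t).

L{cos(9t)} = s/(s^2 + 81).
By the first shifting theorem, multiplying by e^(2t) replaces s with s - 2.

F(s) = (s - 2)/((s - 2)^2 + 81)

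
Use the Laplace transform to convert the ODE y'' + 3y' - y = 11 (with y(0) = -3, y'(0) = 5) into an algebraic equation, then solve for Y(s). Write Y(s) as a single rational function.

Laplace-transform each side.
With L{y''} = s^2 Y - s·y(0) - y'(0) and L{y'} = sY - y(0), with y(0) = -3, y'(0) = 5: the LHS transforms to (s^2 + 3*s - 1)Y - (-3*s - 4).
The right side is L{11} = 11/s.
So (s^2 + 3*s - 1)Y = 11/s + (-3*s - 4).
Solve for Y(s) and write it as one ratio of polynomials.

Y(s) = (-3*s^2 - 4*s + 11)/(s^3 + 3*s^2 - s)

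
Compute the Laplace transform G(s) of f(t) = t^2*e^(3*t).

G(s) = 2/(s - 3)^3

L{e^(3t)} = 1/(s - 3).
Then apply L{t^2·g(t)} = (-1)^2 d^2/ds^2[H(s)] with H(s) = 1/(s - 3):
differentiating 2 times and applying the sign gives 2/(s - 3)^3.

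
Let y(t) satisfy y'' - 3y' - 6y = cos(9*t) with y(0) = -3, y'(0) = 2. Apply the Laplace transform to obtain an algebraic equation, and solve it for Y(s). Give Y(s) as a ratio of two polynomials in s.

Take the Laplace transform of both sides.
With L{y''} = s^2 Y - s·y(0) - y'(0) and L{y'} = sY - y(0), with y(0) = -3, y'(0) = 2: the LHS transforms to (s^2 - 3*s - 6)Y - (-3*s + 11).
The right side is L{cos(9*t)} = s/(s^2 + 81).
So (s^2 - 3*s - 6)Y = s/(s^2 + 81) + (-3*s + 11).
Divide through and combine into a single rational function.

Y(s) = (-3*s^3 + 11*s^2 - 242*s + 891)/(s^4 - 3*s^3 + 75*s^2 - 243*s - 486)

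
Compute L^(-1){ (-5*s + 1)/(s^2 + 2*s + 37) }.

Complete the square in the denominator: s^2 + 2*s + 37 = (s + 1)^2 + 6^2.
Split the numerator to match: -5*s + 1 = -5·(s + 1) + 1·6.
Invert each term: -5·(s + 1)/((s + 1)^2 + 36) ↔ -5e^(-t)cos(6t); 1·6/((s + 1)^2 + 36) ↔ e^(-t)sin(6t).

exp(-t)*sin(6*t) - 5*exp(-t)*cos(6*t)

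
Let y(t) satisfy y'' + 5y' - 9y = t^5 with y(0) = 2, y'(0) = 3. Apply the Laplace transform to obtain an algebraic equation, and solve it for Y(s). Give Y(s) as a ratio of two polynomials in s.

Laplace-transform each side.
The derivative rules (L{y''} = s^2 Y - s·y(0) - y'(0) and L{y'} = sY - y(0), with y(0) = 2, y'(0) = 3) turn the left side into (s^2 + 5*s - 9)Y - (2*s + 13).
The right side is L{t^5} = 120/s^6.
So (s^2 + 5*s - 9)Y = 120/s^6 + (2*s + 13).
Divide through and combine into a single rational function.

Y(s) = (2*s^7 + 13*s^6 + 120)/(s^8 + 5*s^7 - 9*s^6)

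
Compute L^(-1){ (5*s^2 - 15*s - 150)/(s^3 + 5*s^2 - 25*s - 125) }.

-5*t*exp(-5*t) - exp(5*t) + 6*exp(-5*t)

Factor the denominator: s^3 + 5*s^2 - 25*s - 125 = (s - 5)*(s + 5)^2.
Partial fraction decomposition gives [6/(s + 5)] + [-5/(s + 5)^2] + [-1/(s - 5)].
Invert each term: 6/(s + 5) ↔ 6e^(-5t); -5/(s + 5)^2 ↔ -5t·e^(-5t); -1/(s - 5) ↔ -e^(5t).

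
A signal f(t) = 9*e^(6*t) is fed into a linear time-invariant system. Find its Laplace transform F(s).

F(s) = 9/(s - 6)

L{9} = 9/s.
By the first shifting theorem, multiplying by e^(6t) replaces s with s - 6.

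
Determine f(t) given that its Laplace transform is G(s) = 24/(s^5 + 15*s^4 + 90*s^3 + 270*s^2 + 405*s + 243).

Rewrite the denominator: s^5 + 15*s^4 + 90*s^3 + 270*s^2 + 405*s + 243 = (s + 3)^5.
The form in (s + 3) signals a first-shifting-theorem factor e^(-3t).
Since L{t^4} = 4!/s^5 = 24/s^5, the inverse is t^4*e^(-3*t).

f(t) = t^4*exp(-3*t)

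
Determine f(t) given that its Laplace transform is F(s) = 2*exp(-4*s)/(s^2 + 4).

f(t) = Heaviside(t - 4)*(sin(2*t - 8))

The factor e^(-4s) signals a time shift by c = 4 (second shifting theorem).
L{sin(2t)} = 2/(s^2 + 4), so L^-1{2/(s^2 + 4)} = sin(2*t).
Hence the inverse is u(t - 4) times that function evaluated at t - 4.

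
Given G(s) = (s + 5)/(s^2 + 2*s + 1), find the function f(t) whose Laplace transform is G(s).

f(t) = 4*t*exp(-t) + exp(-t)

Factor the denominator: s^2 + 2*s + 1 = (s + 1)^2.
Partial fraction decomposition gives [1/(s + 1)] + [4/(s + 1)^2].
Invert each term: 1/(s + 1) ↔ e^(-t); 4/(s + 1)^2 ↔ 4t·e^(-t).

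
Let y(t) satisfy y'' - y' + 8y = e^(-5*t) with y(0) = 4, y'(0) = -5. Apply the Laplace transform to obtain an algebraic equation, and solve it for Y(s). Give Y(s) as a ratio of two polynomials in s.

Y(s) = (4*s^2 + 11*s - 44)/(s^3 + 4*s^2 + 3*s + 40)

Take the Laplace transform of both sides.
Using L{y''} = s^2 Y - s·y(0) - y'(0) and L{y'} = sY - y(0), with y(0) = 4, y'(0) = -5, the left side becomes (s^2 - s + 8)Y - (4*s - 9).
The right side is L{e^(-5*t)} = 1/(s + 5).
So (s^2 - s + 8)Y = 1/(s + 5) + (4*s - 9).
Isolate Y and clear denominators.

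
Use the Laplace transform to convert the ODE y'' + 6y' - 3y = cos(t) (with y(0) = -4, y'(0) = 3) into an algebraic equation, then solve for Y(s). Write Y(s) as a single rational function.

Apply the Laplace transform to the equation.
The derivative rules (L{y''} = s^2 Y - s·y(0) - y'(0) and L{y'} = sY - y(0), with y(0) = -4, y'(0) = 3) turn the left side into (s^2 + 6*s - 3)Y - (-4*s - 21).
The right side is L{cos(t)} = s/(s^2 + 1).
So (s^2 + 6*s - 3)Y = s/(s^2 + 1) + (-4*s - 21).
Solve for Y(s) and write it as one ratio of polynomials.

Y(s) = (-4*s^3 - 21*s^2 - 3*s - 21)/(s^4 + 6*s^3 - 2*s^2 + 6*s - 3)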